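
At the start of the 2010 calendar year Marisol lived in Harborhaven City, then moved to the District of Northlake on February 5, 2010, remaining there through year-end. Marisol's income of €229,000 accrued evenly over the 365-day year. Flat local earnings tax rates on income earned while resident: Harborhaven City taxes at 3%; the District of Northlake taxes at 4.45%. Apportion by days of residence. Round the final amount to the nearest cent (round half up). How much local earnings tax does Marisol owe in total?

€9,872.10

Harborhaven City, January 1 – February 4, 2010: 35 days → €229,000 × 3% × 35/365 = €658.7671
The District of Northlake, February 5 – December 31, 2010: 330 days → €229,000 × 4.45% × 330/365 = €9,213.3288
Total = €9,872.0959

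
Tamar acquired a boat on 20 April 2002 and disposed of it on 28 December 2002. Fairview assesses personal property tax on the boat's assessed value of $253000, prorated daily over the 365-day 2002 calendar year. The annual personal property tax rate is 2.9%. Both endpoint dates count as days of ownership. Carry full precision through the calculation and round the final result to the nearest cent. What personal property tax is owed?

$5085.65

Days held (20 April – 28 December 2002): 253 out of 365
Tax = $253000 × 2.9% × 253/365 = $5085.6466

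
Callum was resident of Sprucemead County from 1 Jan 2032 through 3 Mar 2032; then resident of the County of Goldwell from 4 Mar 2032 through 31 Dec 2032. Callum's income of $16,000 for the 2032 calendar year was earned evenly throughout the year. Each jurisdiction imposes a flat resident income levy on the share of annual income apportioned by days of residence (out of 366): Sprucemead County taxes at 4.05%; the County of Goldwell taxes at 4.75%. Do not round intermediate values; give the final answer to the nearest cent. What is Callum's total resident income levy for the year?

Sprucemead County, 1 Jan – 3 Mar 2032: 63 days → $16,000 × 4.05% × 63/366 = $111.5410
The County of Goldwell, 4 Mar – 31 Dec 2032: 303 days → $16,000 × 4.75% × 303/366 = $629.1803
Total = $740.7213

$740.72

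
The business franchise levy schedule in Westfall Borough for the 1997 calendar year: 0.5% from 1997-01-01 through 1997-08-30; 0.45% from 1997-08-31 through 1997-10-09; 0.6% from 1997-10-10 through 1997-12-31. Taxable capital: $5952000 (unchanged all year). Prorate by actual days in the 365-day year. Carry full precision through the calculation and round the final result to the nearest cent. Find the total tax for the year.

1997-01-01 to 1997-08-30: 242 days at 0.5% → $5952000 × 0.5% × 242/365 = $19731.2877
1997-08-31 to 1997-10-09: 40 days at 0.45% → $5952000 × 0.45% × 40/365 = $2935.2329
1997-10-10 to 1997-12-31: 83 days at 0.6% → $5952000 × 0.6% × 83/365 = $8120.8110
Total = $30787.3315

$30787.33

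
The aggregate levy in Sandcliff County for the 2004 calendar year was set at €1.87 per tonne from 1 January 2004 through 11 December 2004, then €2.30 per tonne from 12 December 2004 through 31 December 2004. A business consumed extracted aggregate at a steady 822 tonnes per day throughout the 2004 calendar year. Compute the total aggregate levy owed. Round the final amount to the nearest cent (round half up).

€569662.44

1 January – 11 December 2004: 346 days × 822 tonnes/day = 284,412 tonnes at €1.87/tonne → €531850.44
12 December – 31 December 2004: 20 days × 822 tonnes/day = 16,440 tonnes at €2.30/tonne → €37812.00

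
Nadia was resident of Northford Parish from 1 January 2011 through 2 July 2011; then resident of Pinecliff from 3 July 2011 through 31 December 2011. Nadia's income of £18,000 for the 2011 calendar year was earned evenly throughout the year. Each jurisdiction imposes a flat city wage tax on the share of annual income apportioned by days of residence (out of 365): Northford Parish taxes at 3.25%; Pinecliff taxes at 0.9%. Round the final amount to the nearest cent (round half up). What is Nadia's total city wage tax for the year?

£374.08

Northford Parish, 1 January – 2 July 2011: 183 days → £18,000 × 3.25% × 183/365 = £293.3014
Pinecliff, 3 July – 31 December 2011: 182 days → £18,000 × 0.9% × 182/365 = £80.7781
Total = £374.0795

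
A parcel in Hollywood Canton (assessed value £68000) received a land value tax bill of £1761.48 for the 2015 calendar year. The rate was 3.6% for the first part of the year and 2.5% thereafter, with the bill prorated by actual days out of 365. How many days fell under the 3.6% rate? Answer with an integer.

Let d = days at the first rate; then 365 − d days at the second rate.
£68000 × [3.6%·d + 2.5%·(365−d)] / 365 = £1761.48
Solving gives d = 30, so the new rate took effect on 31 Jan 2015.

30 days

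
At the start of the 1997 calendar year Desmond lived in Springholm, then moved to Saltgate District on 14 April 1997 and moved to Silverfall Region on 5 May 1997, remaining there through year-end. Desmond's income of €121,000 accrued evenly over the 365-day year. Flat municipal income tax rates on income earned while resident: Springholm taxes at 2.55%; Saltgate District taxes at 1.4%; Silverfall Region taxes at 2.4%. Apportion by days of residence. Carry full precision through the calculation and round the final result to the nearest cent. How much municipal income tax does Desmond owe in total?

€2,885.60

Springholm, 1 January – 13 April 1997: 103 days → €121,000 × 2.55% × 103/365 = €870.7027
Saltgate District, 14 April – 4 May 1997: 21 days → €121,000 × 1.4% × 21/365 = €97.4630
Silverfall Region, 5 May – 31 December 1997: 241 days → €121,000 × 2.4% × 241/365 = €1,917.4356
Total = €2,885.6014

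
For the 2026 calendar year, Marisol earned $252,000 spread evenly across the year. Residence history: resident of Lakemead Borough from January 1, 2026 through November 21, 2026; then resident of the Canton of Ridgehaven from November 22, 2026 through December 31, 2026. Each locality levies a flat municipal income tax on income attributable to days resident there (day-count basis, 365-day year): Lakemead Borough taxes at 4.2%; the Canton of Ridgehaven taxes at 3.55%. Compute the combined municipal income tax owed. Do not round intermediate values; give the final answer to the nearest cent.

Lakemead Borough, January 1 – November 21, 2026: 325 days → $252,000 × 4.2% × 325/365 = $9,424.1096
The Canton of Ridgehaven, November 22 – December 31, 2026: 40 days → $252,000 × 3.55% × 40/365 = $980.3836
Total = $10,404.4932

$10,404.49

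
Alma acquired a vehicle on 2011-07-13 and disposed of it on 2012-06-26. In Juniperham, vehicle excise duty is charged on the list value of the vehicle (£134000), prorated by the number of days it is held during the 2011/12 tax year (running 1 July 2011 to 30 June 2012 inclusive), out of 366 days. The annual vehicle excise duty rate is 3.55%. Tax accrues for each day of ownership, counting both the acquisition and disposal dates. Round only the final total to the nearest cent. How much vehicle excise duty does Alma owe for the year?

£4549.04

Days held (2011-07-13 to 2012-06-26): 350 out of 366
Tax = £134000 × 3.55% × 350/366 = £4549.0437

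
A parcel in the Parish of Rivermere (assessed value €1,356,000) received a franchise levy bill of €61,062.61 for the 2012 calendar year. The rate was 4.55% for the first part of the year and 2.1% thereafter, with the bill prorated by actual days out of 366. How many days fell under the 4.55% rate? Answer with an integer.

359 days

Let d = days at the first rate; then 366 − d days at the second rate.
€1,356,000 × [4.55%·d + 2.1%·(366−d)] / 366 = €61,062.61
Solving gives d = 359, so the new rate took effect on 25 Dec 2012.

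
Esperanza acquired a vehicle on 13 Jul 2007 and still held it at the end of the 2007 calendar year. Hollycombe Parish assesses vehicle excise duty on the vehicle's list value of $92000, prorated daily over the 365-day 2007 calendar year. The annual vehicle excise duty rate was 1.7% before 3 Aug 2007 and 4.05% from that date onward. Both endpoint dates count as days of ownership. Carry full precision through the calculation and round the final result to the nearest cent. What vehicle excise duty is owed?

13 Jul – 2 Aug 2007: 21 days at 1.7% → $92000 × 1.7% × 21/365 = $89.9836
3 Aug – 31 Dec 2007: 151 days at 4.05% → $92000 × 4.05% × 151/365 = $1541.4411
Total = $1631.4247

$1631.42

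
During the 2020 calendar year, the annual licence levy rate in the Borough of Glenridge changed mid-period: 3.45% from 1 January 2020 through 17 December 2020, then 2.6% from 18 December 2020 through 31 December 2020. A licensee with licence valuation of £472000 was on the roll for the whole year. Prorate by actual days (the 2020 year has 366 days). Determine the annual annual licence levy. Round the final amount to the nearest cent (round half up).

£16130.54

1 January – 17 December 2020: 352 days at 3.45% → £472000 × 3.45% × 352/366 = £15661.1148
18 December – 31 December 2020: 14 days at 2.6% → £472000 × 2.6% × 14/366 = £469.4208
Total = £16130.5355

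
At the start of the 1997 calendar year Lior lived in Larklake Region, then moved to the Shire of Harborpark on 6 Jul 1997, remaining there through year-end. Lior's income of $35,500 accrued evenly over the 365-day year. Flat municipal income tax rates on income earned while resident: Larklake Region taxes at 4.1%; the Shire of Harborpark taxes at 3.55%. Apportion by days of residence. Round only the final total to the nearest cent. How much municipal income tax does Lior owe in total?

$1,359.75

Larklake Region, 1 Jan – 5 Jul 1997: 186 days → $35,500 × 4.1% × 186/365 = $741.7068
The Shire of Harborpark, 6 Jul – 31 Dec 1997: 179 days → $35,500 × 3.55% × 179/365 = $618.0404
Total = $1,359.7473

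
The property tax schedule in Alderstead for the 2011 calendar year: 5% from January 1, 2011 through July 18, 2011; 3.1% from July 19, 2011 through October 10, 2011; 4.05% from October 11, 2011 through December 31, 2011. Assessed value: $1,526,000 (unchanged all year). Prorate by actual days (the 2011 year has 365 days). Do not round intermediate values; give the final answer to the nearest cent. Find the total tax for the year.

January 1 – July 18, 2011: 199 days at 5% → $1,526,000 × 5% × 199/365 = $41,599.1781
July 19 – October 10, 2011: 84 days at 3.1% → $1,526,000 × 3.1% × 84/365 = $10,886.8603
October 11 – December 31, 2011: 82 days at 4.05% → $1,526,000 × 4.05% × 82/365 = $13,884.5096
Total = $66,370.5479

$66,370.55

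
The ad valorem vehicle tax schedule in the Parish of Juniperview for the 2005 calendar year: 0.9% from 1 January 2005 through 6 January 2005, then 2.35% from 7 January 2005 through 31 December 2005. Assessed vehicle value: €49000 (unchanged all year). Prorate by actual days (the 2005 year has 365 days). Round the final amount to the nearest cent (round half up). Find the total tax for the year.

€1139.82

1 January – 6 January 2005: 6 days at 0.9% → €49000 × 0.9% × 6/365 = €7.2493
7 January – 31 December 2005: 359 days at 2.35% → €49000 × 2.35% × 359/365 = €1132.5712
Total = €1139.8205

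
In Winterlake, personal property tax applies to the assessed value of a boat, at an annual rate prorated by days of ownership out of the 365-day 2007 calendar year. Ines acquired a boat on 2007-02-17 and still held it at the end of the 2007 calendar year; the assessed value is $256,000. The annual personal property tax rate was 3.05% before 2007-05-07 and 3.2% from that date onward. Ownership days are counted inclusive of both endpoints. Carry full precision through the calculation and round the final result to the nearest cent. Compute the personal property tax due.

2007-02-17 to 2007-05-06: 79 days at 3.05% → $256,000 × 3.05% × 79/365 = $1,689.9507
2007-05-07 to 2007-12-31: 239 days at 3.2% → $256,000 × 3.2% × 239/365 = $5,364.0767
Total = $7,054.0274

$7,054.03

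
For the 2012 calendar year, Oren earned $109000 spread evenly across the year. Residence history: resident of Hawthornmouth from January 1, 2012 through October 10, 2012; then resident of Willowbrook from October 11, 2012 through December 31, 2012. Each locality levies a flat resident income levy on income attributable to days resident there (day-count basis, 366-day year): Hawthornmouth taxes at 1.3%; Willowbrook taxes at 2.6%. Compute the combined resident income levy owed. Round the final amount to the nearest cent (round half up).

$1734.47

Hawthornmouth, January 1 – October 10, 2012: 284 days → $109000 × 1.3% × 284/366 = $1099.5301
Willowbrook, October 11 – December 31, 2012: 82 days → $109000 × 2.6% × 82/366 = $634.9399
Total = $1734.4699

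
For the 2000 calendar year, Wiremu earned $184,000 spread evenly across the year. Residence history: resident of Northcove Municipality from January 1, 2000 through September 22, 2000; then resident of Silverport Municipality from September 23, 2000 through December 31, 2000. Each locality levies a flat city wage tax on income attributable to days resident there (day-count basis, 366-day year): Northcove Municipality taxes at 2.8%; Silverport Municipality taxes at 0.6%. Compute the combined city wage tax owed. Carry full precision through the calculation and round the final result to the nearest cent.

$4,045.99

Northcove Municipality, January 1 – September 22, 2000: 266 days → $184,000 × 2.8% × 266/366 = $3,744.3497
Silverport Municipality, September 23 – December 31, 2000: 100 days → $184,000 × 0.6% × 100/366 = $301.6393
Total = $4,045.9891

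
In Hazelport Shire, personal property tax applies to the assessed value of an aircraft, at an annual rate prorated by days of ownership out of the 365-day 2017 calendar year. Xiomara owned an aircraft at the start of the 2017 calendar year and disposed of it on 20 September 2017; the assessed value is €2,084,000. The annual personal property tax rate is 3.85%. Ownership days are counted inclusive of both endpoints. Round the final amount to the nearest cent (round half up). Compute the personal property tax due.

€57,812.44

Days held (1 January – 20 September 2017): 263 out of 365
Tax = €2,084,000 × 3.85% × 263/365 = €57,812.4438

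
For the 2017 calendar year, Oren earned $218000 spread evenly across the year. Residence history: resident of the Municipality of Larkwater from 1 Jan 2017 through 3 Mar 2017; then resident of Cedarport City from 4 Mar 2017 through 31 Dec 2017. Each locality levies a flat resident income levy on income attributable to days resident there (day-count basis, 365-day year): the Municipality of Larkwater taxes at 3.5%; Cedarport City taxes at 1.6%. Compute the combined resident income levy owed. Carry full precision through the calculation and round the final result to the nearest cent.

The Municipality of Larkwater, 1 Jan – 3 Mar 2017: 62 days → $218000 × 3.5% × 62/365 = $1296.0548
Cedarport City, 4 Mar – 31 Dec 2017: 303 days → $218000 × 1.6% × 303/365 = $2895.5178
Total = $4191.5726

$4191.57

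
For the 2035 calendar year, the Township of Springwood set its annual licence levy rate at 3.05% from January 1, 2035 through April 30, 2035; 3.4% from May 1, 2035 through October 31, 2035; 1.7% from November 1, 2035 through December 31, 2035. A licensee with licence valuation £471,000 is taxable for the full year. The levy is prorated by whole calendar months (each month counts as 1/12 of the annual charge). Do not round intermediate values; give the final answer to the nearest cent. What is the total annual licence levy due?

January 1 – April 30, 2035: 4 months at 3.05% → £471,000 × 3.05% × 4/12 = £4,788.5000
May 1 – October 31, 2035: 6 months at 3.4% → £471,000 × 3.4% × 6/12 = £8,007.0000
November 1 – December 31, 2035: 2 months at 1.7% → £471,000 × 1.7% × 2/12 = £1,334.5000
Total = £14,130.0000

£14,130.00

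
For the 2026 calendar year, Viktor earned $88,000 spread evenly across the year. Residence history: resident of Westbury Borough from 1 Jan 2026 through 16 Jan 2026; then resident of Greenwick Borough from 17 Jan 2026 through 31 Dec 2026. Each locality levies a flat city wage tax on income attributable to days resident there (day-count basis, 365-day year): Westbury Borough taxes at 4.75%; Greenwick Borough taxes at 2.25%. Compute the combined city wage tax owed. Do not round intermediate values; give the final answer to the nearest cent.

Westbury Borough, 1 Jan – 16 Jan 2026: 16 days → $88,000 × 4.75% × 16/365 = $183.2329
Greenwick Borough, 17 Jan – 31 Dec 2026: 349 days → $88,000 × 2.25% × 349/365 = $1,893.2055
Total = $2,076.4384

$2,076.44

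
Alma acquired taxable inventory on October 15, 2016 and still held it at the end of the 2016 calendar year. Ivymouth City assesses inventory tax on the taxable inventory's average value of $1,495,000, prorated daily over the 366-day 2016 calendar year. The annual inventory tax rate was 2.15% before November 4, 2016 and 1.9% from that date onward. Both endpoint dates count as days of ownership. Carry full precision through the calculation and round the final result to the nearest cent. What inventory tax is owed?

$6,257.76

October 15 – November 3, 2016: 20 days at 2.15% → $1,495,000 × 2.15% × 20/366 = $1,756.4208
November 4 – December 31, 2016: 58 days at 1.9% → $1,495,000 × 1.9% × 58/366 = $4,501.3388
Total = $6,257.7596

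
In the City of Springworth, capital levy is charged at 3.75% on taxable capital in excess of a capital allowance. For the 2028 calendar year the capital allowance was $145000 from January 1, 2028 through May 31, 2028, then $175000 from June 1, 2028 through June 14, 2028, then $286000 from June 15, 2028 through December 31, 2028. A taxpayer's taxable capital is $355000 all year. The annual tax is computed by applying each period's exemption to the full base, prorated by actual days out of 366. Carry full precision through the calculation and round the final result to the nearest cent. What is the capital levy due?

January 1 – May 31, 2028: 152 days, exemption $145000 → ($355000 − $145000) × 3.75% × 152/366 = $3270.4918
June 1 – June 14, 2028: 14 days, exemption $175000 → ($355000 − $175000) × 3.75% × 14/366 = $258.1967
June 15 – December 31, 2028: 200 days, exemption $286000 → ($355000 − $286000) × 3.75% × 200/366 = $1413.9344
Total = $4942.6230

$4942.62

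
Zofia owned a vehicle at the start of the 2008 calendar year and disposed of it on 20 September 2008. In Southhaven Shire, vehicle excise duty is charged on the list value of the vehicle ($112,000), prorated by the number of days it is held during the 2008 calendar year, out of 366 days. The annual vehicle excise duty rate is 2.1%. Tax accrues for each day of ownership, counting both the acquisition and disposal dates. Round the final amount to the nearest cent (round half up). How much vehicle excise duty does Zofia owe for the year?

$1,696.52

Days held (1 January – 20 September 2008): 264 out of 366
Tax = $112,000 × 2.1% × 264/366 = $1,696.5246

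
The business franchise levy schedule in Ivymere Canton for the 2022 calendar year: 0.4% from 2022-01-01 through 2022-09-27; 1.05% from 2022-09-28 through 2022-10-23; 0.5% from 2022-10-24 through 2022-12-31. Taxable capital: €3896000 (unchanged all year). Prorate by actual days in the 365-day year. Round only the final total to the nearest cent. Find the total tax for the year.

€18124.41

2022-01-01 to 2022-09-27: 270 days at 0.4% → €3896000 × 0.4% × 270/365 = €11527.8904
2022-09-28 to 2022-10-23: 26 days at 1.05% → €3896000 × 1.05% × 26/365 = €2913.9945
2022-10-24 to 2022-12-31: 69 days at 0.5% → €3896000 × 0.5% × 69/365 = €3682.5205
Total = €18124.4055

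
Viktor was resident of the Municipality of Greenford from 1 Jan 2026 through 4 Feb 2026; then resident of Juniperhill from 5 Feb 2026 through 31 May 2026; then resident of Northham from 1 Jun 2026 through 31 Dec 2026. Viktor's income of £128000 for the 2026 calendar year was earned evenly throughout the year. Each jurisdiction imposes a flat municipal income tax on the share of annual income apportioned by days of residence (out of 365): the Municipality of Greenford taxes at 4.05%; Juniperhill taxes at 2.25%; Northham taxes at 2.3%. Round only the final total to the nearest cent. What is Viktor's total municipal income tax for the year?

The Municipality of Greenford, 1 Jan – 4 Feb 2026: 35 days → £128000 × 4.05% × 35/365 = £497.0959
Juniperhill, 5 Feb – 31 May 2026: 116 days → £128000 × 2.25% × 116/365 = £915.2877
Northham, 1 Jun – 31 Dec 2026: 214 days → £128000 × 2.3% × 214/365 = £1726.0712
Total = £3138.4548

£3138.45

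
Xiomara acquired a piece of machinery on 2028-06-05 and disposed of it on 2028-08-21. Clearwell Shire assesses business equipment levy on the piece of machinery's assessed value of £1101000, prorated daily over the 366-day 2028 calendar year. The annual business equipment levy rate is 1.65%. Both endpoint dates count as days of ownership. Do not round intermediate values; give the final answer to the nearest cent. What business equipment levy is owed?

Days held (2028-06-05 to 2028-08-21): 78 out of 366
Tax = £1101000 × 1.65% × 78/366 = £3871.5492

£3871.55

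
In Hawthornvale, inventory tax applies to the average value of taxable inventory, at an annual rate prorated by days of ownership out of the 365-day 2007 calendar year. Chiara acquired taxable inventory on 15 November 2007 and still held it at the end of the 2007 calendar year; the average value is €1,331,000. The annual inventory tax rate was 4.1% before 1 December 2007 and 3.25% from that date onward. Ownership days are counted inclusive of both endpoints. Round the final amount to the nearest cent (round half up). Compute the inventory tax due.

15 November – 30 November 2007: 16 days at 4.1% → €1,331,000 × 4.1% × 16/365 = €2,392.1534
1 December – 31 December 2007: 31 days at 3.25% → €1,331,000 × 3.25% × 31/365 = €3,673.9247
Total = €6,066.0781

€6,066.08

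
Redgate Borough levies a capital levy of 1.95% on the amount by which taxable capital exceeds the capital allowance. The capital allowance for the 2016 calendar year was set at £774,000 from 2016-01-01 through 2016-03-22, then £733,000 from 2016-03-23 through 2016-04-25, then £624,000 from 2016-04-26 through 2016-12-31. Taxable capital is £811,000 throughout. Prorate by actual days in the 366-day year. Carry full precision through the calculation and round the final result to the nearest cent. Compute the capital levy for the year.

2016-01-01 to 2016-03-22: 82 days, exemption £774,000 → (£811,000 − £774,000) × 1.95% × 82/366 = £161.6475
2016-03-23 to 2016-04-25: 34 days, exemption £733,000 → (£811,000 − £733,000) × 1.95% × 34/366 = £141.2951
2016-04-26 to 2016-12-31: 250 days, exemption £624,000 → (£811,000 − £624,000) × 1.95% × 250/366 = £2,490.7787
Total = £2,793.7213

£2,793.72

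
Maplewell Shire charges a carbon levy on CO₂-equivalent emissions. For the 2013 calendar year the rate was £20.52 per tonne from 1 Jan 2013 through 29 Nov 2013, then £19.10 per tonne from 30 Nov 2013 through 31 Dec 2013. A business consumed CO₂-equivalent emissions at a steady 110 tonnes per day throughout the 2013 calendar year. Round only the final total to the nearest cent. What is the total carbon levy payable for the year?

£818,879.60

1 Jan – 29 Nov 2013: 333 days × 110 tonnes/day = 36,630 tonnes at £20.52/tonne → £751,647.60
30 Nov – 31 Dec 2013: 32 days × 110 tonnes/day = 3,520 tonnes at £19.10/tonne → £67,232.00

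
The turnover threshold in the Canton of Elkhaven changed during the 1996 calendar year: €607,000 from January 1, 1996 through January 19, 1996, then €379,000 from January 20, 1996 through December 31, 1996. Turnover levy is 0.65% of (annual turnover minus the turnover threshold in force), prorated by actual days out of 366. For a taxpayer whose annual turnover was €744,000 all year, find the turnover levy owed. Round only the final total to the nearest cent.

January 1 – January 19, 1996: 19 days, exemption €607,000 → (€744,000 − €607,000) × 0.65% × 19/366 = €46.2281
January 20 – December 31, 1996: 347 days, exemption €379,000 → (€744,000 − €379,000) × 0.65% × 347/366 = €2,249.3374
Total = €2,295.5656

€2,295.57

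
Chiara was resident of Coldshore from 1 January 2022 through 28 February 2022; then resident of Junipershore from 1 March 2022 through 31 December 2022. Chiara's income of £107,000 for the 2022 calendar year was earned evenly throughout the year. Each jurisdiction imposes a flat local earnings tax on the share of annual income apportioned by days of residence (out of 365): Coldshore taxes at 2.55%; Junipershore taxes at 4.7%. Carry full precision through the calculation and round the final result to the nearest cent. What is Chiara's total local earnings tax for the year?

Coldshore, 1 January – 28 February 2022: 59 days → £107,000 × 2.55% × 59/365 = £441.0452
Junipershore, 1 March – 31 December 2022: 306 days → £107,000 × 4.7% × 306/365 = £4,216.0932
Total = £4,657.1384

£4,657.14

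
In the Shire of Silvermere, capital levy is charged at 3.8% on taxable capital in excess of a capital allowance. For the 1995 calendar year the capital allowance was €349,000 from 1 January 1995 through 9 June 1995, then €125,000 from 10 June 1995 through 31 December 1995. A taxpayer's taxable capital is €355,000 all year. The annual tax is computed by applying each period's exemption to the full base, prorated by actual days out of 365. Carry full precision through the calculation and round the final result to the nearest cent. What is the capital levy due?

1 January – 9 June 1995: 160 days, exemption €349,000 → (€355,000 − €349,000) × 3.8% × 160/365 = €99.9452
10 June – 31 December 1995: 205 days, exemption €125,000 → (€355,000 − €125,000) × 3.8% × 205/365 = €4,908.7671
Total = €5,008.7123

€5,008.71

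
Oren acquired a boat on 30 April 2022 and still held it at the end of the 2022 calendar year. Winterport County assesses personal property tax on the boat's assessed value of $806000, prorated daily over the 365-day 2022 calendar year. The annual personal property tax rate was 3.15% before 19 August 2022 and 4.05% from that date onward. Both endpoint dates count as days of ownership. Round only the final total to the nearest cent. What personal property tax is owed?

$19794.48

30 April – 18 August 2022: 111 days at 3.15% → $806000 × 3.15% × 111/365 = $7721.0384
19 August – 31 December 2022: 135 days at 4.05% → $806000 × 4.05% × 135/365 = $12073.4384
Total = $19794.4767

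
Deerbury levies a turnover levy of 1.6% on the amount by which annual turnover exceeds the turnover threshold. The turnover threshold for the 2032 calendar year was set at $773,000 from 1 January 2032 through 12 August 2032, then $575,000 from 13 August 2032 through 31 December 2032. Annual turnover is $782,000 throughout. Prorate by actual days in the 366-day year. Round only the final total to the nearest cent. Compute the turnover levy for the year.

1 January – 12 August 2032: 225 days, exemption $773,000 → ($782,000 − $773,000) × 1.6% × 225/366 = $88.5246
13 August – 31 December 2032: 141 days, exemption $575,000 → ($782,000 − $575,000) × 1.6% × 141/366 = $1,275.9344
Total = $1,364.4590

$1,364.46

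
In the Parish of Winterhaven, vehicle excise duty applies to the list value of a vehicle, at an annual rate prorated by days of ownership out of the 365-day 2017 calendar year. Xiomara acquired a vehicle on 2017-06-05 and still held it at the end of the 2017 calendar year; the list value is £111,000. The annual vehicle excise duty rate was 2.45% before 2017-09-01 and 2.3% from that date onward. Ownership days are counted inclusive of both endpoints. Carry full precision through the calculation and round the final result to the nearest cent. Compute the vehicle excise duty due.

£1,508.99

2017-06-05 to 2017-08-31: 88 days at 2.45% → £111,000 × 2.45% × 88/365 = £655.6603
2017-09-01 to 2017-12-31: 122 days at 2.3% → £111,000 × 2.3% × 122/365 = £853.3315
Total = £1,508.9918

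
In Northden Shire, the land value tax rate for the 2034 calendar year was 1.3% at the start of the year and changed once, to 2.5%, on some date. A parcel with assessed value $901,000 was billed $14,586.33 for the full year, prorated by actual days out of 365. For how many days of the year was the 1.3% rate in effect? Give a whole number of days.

Let d = days at the first rate; then 365 − d days at the second rate.
$901,000 × [1.3%·d + 2.5%·(365−d)] / 365 = $14,586.33
Solving gives d = 268, so the new rate took effect on September 26, 2034.

268 days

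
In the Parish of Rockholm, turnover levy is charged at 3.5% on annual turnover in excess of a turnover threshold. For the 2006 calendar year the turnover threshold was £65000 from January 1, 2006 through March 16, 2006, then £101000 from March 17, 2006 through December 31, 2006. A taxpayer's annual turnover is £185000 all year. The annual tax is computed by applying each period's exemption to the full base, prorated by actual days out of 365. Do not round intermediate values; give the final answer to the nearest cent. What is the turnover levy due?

January 1 – March 16, 2006: 75 days, exemption £65000 → (£185000 − £65000) × 3.5% × 75/365 = £863.0137
March 17 – December 31, 2006: 290 days, exemption £101000 → (£185000 − £101000) × 3.5% × 290/365 = £2335.8904
Total = £3198.9041

£3198.90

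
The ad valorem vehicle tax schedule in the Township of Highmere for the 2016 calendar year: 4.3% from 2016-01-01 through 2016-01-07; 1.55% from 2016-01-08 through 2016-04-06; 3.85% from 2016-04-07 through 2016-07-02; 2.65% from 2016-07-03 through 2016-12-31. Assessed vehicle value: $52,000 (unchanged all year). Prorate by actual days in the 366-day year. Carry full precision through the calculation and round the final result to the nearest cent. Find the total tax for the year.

2016-01-01 to 2016-01-07: 7 days at 4.3% → $52,000 × 4.3% × 7/366 = $42.7650
2016-01-08 to 2016-04-06: 90 days at 1.55% → $52,000 × 1.55% × 90/366 = $198.1967
2016-04-07 to 2016-07-02: 87 days at 3.85% → $52,000 × 3.85% × 87/366 = $475.8852
2016-07-03 to 2016-12-31: 182 days at 2.65% → $52,000 × 2.65% × 182/366 = $685.2350
Total = $1,402.0820

$1,402.08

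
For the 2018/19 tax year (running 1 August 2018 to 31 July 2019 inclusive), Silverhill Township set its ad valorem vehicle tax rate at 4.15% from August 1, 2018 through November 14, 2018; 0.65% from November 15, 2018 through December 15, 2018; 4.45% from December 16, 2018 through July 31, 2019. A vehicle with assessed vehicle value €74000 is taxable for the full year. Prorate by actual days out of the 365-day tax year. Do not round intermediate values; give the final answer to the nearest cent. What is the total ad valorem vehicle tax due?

€2989.70

August 1 – November 14, 2018: 106 days at 4.15% → €74000 × 4.15% × 106/365 = €891.8521
November 15 – December 15, 2018: 31 days at 0.65% → €74000 × 0.65% × 31/365 = €40.8521
December 16, 2018 – July 31, 2019: 228 days at 4.45% → €74000 × 4.45% × 228/365 = €2056.9973
Total = €2989.7014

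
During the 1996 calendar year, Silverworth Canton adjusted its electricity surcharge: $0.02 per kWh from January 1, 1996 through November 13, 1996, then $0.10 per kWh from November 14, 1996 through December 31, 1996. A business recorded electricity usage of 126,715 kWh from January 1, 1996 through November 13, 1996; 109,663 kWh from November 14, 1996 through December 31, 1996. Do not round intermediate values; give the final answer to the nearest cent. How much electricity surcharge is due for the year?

$13500.60

January 1 – November 13, 1996: 126,715 kWh at $0.02/kWh → $2534.30
November 14 – December 31, 1996: 109,663 kWh at $0.10/kWh → $10966.30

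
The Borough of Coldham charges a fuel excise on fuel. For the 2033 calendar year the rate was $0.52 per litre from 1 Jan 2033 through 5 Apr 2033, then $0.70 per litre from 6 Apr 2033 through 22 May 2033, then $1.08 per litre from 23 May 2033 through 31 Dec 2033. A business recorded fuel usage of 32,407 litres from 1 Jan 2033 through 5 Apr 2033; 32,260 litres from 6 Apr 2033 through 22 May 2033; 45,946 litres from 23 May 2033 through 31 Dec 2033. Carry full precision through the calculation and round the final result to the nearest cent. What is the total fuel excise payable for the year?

$89,055.32

1 Jan – 5 Apr 2033: 32,407 litres at $0.52/litre → $16,851.64
6 Apr – 22 May 2033: 32,260 litres at $0.70/litre → $22,582.00
23 May – 31 Dec 2033: 45,946 litres at $1.08/litre → $49,621.68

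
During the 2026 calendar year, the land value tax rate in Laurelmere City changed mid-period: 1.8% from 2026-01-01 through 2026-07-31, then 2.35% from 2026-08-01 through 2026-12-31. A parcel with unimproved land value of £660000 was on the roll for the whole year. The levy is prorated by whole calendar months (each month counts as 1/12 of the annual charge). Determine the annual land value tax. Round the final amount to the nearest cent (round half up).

£13392.50

2026-01-01 to 2026-07-31: 7 months at 1.8% → £660000 × 1.8% × 7/12 = £6930.0000
2026-08-01 to 2026-12-31: 5 months at 2.35% → £660000 × 2.35% × 5/12 = £6462.5000
Total = £13392.5000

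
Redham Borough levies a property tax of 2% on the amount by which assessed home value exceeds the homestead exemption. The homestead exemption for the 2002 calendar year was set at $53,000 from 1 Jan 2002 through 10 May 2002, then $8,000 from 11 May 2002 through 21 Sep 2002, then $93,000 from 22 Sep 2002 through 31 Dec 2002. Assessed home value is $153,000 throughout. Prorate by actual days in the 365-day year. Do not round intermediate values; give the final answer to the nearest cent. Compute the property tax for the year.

$2,109.04

1 Jan – 10 May 2002: 130 days, exemption $53,000 → ($153,000 − $53,000) × 2% × 130/365 = $712.3288
11 May – 21 Sep 2002: 134 days, exemption $8,000 → ($153,000 − $8,000) × 2% × 134/365 = $1,064.6575
22 Sep – 31 Dec 2002: 101 days, exemption $93,000 → ($153,000 − $93,000) × 2% × 101/365 = $332.0548
Total = $2,109.0411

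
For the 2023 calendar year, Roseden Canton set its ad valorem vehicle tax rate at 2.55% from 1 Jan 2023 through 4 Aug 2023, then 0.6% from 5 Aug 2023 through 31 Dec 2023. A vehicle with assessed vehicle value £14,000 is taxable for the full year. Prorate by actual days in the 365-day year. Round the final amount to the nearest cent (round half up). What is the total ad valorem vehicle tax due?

£245.56

1 Jan – 4 Aug 2023: 216 days at 2.55% → £14,000 × 2.55% × 216/365 = £211.2658
5 Aug – 31 Dec 2023: 149 days at 0.6% → £14,000 × 0.6% × 149/365 = £34.2904
Total = £245.5562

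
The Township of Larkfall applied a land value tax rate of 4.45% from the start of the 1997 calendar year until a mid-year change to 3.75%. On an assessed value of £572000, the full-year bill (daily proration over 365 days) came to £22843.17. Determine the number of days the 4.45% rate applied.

127 days

Let d = days at the first rate; then 365 − d days at the second rate.
£572000 × [4.45%·d + 3.75%·(365−d)] / 365 = £22843.17
Solving gives d = 127, so the new rate took effect on May 8, 1997.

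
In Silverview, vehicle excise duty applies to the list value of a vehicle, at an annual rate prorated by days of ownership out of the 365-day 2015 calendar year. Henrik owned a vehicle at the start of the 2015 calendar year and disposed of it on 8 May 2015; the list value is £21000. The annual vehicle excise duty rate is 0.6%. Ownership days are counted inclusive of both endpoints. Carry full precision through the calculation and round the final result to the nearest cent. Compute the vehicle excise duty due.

Days held (1 January – 8 May 2015): 128 out of 365
Tax = £21000 × 0.6% × 128/365 = £44.1863

£44.19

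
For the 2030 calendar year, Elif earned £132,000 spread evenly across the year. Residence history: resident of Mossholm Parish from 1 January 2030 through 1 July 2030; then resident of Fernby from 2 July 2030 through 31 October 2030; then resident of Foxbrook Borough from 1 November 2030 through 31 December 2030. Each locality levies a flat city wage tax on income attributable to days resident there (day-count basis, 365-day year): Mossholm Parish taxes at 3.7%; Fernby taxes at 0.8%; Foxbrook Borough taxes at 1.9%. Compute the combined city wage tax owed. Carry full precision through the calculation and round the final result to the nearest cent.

Mossholm Parish, 1 January – 1 July 2030: 182 days → £132,000 × 3.7% × 182/365 = £2,435.3096
Fernby, 2 July – 31 October 2030: 122 days → £132,000 × 0.8% × 122/365 = £352.9644
Foxbrook Borough, 1 November – 31 December 2030: 61 days → £132,000 × 1.9% × 61/365 = £419.1452
Total = £3,207.4192

£3,207.42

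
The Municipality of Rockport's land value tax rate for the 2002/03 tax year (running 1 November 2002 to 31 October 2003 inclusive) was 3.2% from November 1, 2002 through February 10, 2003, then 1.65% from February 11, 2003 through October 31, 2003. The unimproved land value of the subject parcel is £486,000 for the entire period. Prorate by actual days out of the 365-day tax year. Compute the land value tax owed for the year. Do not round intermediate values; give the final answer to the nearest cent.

£10,124.11

November 1, 2002 – February 10, 2003: 102 days at 3.2% → £486,000 × 3.2% × 102/365 = £4,346.0384
February 11 – October 31, 2003: 263 days at 1.65% → £486,000 × 1.65% × 263/365 = £5,778.0740
Total = £10,124.1123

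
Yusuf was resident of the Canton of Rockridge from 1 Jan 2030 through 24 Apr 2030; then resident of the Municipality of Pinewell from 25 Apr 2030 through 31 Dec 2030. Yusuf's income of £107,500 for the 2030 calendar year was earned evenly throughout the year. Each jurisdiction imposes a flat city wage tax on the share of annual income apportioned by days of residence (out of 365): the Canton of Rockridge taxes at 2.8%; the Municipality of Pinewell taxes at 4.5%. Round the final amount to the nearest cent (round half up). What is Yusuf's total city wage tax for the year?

The Canton of Rockridge, 1 Jan – 24 Apr 2030: 114 days → £107,500 × 2.8% × 114/365 = £940.1096
The Municipality of Pinewell, 25 Apr – 31 Dec 2030: 251 days → £107,500 × 4.5% × 251/365 = £3,326.6096
Total = £4,266.7192

£4,266.72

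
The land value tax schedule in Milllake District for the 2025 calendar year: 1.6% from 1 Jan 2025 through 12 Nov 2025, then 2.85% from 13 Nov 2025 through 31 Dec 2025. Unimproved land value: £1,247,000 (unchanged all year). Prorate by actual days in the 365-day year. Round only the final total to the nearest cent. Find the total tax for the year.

1 Jan – 12 Nov 2025: 316 days at 1.6% → £1,247,000 × 1.6% × 316/365 = £17,273.5123
13 Nov – 31 Dec 2025: 49 days at 2.85% → £1,247,000 × 2.85% × 49/365 = £4,771.0562
Total = £22,044.5685

£22,044.57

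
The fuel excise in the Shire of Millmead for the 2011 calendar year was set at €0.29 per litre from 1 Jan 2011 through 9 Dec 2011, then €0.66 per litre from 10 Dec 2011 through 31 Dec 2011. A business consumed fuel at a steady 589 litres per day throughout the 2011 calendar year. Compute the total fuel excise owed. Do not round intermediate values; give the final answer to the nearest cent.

1 Jan – 9 Dec 2011: 343 days × 589 litres/day = 202,027 litres at €0.29/litre → €58,587.83
10 Dec – 31 Dec 2011: 22 days × 589 litres/day = 12,958 litres at €0.66/litre → €8,552.28

€67,140.11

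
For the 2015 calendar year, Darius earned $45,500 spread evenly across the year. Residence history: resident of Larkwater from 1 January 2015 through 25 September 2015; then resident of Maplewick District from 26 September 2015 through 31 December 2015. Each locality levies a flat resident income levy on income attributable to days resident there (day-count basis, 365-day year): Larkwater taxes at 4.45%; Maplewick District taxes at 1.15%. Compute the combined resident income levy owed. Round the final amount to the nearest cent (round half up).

$1,625.72

Larkwater, 1 January – 25 September 2015: 268 days → $45,500 × 4.45% × 268/365 = $1,486.6658
Maplewick District, 26 September – 31 December 2015: 97 days → $45,500 × 1.15% × 97/365 = $139.0555
Total = $1,625.7212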